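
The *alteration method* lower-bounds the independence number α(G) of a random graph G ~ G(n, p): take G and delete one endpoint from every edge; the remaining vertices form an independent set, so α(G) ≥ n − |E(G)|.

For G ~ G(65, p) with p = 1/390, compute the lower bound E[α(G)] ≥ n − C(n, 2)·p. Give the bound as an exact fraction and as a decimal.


E[|E(G)|] = C(65, 2)·p = 2080 · (1/390) = 16/3.
E[α(G)] ≥ n − E[|E(G)|] = 65 − 16/3 = 179/3.
Numerically: ≈ 59.667.
(This is only a lower bound; the true E[α(G)] may be larger.)

E[α(G)] ≥ 179/3 ≈ 59.667.


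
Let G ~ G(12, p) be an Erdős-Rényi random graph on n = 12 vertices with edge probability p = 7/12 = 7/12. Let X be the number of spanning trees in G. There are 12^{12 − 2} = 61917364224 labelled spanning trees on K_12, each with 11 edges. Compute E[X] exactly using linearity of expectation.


K_12 has 12^{12 − 2} = 61917364224 labelled spanning trees.
For each such spanning tree H, let X_H = 1 if all 11 edges of H are present in G. Then P[X_H = 1] = p^{11} = (7/12)^{11} = 1977326743/743008370688.
By linearity of expectation: E[X] = Σ_H E[X_H] = 61917364224 · p^{11} = 61917364224 · 1977326743/743008370688 = 1977326743/12.
Numerically: E[X] ≈ 1.6478e+08.

E[X] = 61917364224 · (7/12)^{11} = 1977326743/12 ≈ 1.6478e+08.


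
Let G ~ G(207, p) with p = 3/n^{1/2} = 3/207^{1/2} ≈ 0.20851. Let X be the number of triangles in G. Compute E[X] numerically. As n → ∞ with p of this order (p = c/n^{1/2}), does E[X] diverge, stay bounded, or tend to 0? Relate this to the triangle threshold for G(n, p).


Number of potential triangles: C(207, 3) = 1456935.
Each occurs with probability p³ ≈ (0.20851)³ ≈ 9.0658441e-03.
By linearity: E[X] = C(207, 3)·p³ ≈ 1456935 · 9.0658441e-03 ≈ 13208.34556.
Since α = 1/2 < 1, p = c/n^{1/2} ≫ 1/n is above the triangle threshold p ~ 1/n. Asymptotically E[X] ~ (c³/6)·n^{3(1−α)} = (3³/6)·n^{1.5} → ∞; triangles are abundant w.h.p.

E[X] ≈ 13208.34556; in regime p = Θ(1/n^{1/2}) E[X] diverges (above the triangle threshold p ~ 1/n).


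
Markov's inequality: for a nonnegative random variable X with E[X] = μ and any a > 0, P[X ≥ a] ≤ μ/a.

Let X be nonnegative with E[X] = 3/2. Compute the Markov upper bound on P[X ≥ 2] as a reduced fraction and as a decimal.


μ = E[X] = 3/2, a = 2.
Markov: P[X ≥ 2] ≤ μ/a = (3/2)/2 = 3/4.
Numerically: ≈ 0.750.
(Since a = 2 > μ = 1.500, the bound 3/4 is < 1 and informative.)

P[X ≥ 2] ≤ 3/4 ≈ 0.750.


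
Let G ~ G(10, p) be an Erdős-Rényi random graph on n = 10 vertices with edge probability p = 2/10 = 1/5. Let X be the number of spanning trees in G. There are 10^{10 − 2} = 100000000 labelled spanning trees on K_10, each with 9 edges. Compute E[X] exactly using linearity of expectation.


K_10 has 10^{10 − 2} = 100000000 labelled spanning trees.
For each such spanning tree H, let X_H = 1 if all 9 edges of H are present in G. Then P[X_H = 1] = p^{9} = (1/5)^{9} = 1/1953125.
By linearity of expectation: E[X] = Σ_H E[X_H] = 100000000 · p^{9} = 100000000 · 1/1953125 = 256/5.
Numerically: E[X] ≈ 51.2.

E[X] = 100000000 · (1/5)^{9} = 256/5 ≈ 51.2.


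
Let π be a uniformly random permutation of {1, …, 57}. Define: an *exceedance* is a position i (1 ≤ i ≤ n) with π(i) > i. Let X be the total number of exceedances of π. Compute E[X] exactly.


Write X = Σ_{i=1}^{57} X_i, where X_i = 1_{π(i) > i}.
For each fixed i, π(i) is uniform over {1, …, 57} (marginal of a uniform permutation), so P[π(i) > i] = (n − i)/n. Summing: Σ_{i=1}^{57} (n − i)/n = (0 + 1 + … + 56)/57 = 57(57 − 1)/(2·57) = (57 − 1)/2.
Hence E[X] = Σ_{i=1}^{57} (57 − i)/57 = 28 ≈ 28.0000.

E[X] = 28 = 28.0000.


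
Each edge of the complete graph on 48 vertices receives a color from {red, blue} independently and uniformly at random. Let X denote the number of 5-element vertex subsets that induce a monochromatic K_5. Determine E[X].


Let X = Σ_S X_S over the C(48, 5) = 1712304 subsets S of size 5, where X_S = 1 if the K_5 on S is monochromatic.
For a fixed S, the K_5 on S has C(5, 2) = 10 edges. P[all 10 edges red] = (1/2)^10, and likewise for blue, so P[monochromatic] = 2·(1/2)^10 = 2^{1 − 10} = 1/512.
Summing: E[X] = C(48, 5) · 2^{1 − 10} = 1712304 · 1/512 = 107019/32.
Numerically: E[X] ≈ 3344.343750.

E[X] = C(48,5)·2^(1−C(5,2)) = 107019/32 ≈ 3344.343750.


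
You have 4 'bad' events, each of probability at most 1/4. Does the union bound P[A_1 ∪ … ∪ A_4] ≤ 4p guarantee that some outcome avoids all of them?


Union bound: P[∪_{i=1}^{4} A_i] ≤ Σ_i P[A_i] ≤ 4·p = 4·(1/4) = 1.
Numerically: 1 ≈ 1.00000.
Is 1 < 1? NO.
Since the bound 1 is ≥ 1, the union bound is uninformative here; it does NOT by itself certify existence.

4·p = 1 ≈ 1.00000; existence NOT certified by the union bound.


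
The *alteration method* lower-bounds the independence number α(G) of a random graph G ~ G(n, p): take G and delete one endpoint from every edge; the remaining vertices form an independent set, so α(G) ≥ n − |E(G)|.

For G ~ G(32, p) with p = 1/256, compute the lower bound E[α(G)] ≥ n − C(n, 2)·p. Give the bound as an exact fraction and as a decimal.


E[|E(G)|] = C(32, 2)·p = 496 · (1/256) = 31/16.
E[α(G)] ≥ n − E[|E(G)|] = 32 − 31/16 = 481/16.
Numerically: ≈ 30.06250.
(This is only a lower bound; the true E[α(G)] may be larger.)

E[α(G)] ≥ 481/16 ≈ 30.06250.


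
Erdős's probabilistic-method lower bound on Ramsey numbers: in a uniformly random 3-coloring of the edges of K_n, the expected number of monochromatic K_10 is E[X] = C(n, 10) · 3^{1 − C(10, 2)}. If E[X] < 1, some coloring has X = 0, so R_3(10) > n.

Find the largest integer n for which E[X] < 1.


We need C(n, 10) · 3^{1 − 45} < 1, i.e. C(n, 10) < 3^{45 − 1} = 984770902183611232881.
Check values of n near the boundary:
  n = 571: C(571, 10) = 937951290893172842001; 937951290893172842001 < 984770902183611232881? YES
  n = 572: C(572, 10) = 954640815642161682606; 954640815642161682606 < 984770902183611232881? YES
  n = 573: C(573, 10) = 971597135635805762226; 971597135635805762226 < 984770902183611232881? YES
  n = 574: C(574, 10) = 988824035203816502691; 988824035203816502691 < 984770902183611232881? NO
  n = 575: C(575, 10) = 1006325345561406175305; 1006325345561406175305 < 984770902183611232881? NO
  n = 576: C(576, 10) = 1024104945306307344480; 1024104945306307344480 < 984770902183611232881? NO
The largest n with C(n, 10) < 984770902183611232881 is n = 573 (where E[X] = 35985079097622435638/36472996377170786403 ≈ 0.9866). Hence R_3(10) > 573, i.e. R_3(10) ≥ 574.

Largest n = 573; hence R_3(10) > 573.


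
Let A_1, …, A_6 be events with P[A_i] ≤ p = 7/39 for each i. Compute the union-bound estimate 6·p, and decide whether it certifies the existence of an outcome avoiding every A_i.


Union bound: P[∪_{i=1}^{6} A_i] ≤ Σ_i P[A_i] ≤ 6·p = 6·(7/39) = 14/13.
Numerically: 14/13 ≈ 1.076923.
Is 14/13 < 1? NO.
Since the bound 14/13 is ≥ 1, the union bound is uninformative here; it does NOT by itself certify existence.

6·p = 14/13 ≈ 1.076923; existence NOT certified by the union bound.


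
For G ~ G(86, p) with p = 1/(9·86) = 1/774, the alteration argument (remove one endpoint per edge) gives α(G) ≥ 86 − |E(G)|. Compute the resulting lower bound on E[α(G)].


E[|E(G)|] = C(86, 2)·p = 3655 · (1/774) = 85/18.
E[α(G)] ≥ n − E[|E(G)|] = 86 − 85/18 = 1463/18.
Numerically: ≈ 81.27778.
(This is only a lower bound; the true E[α(G)] may be larger.)

E[α(G)] ≥ 1463/18 ≈ 81.27778.


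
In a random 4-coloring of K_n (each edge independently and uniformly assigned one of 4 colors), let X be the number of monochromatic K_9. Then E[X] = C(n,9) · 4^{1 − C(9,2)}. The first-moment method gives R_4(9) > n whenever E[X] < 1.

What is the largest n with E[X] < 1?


We need C(n, 9) · 4^{1 − 36} < 1, i.e. C(n, 9) < 4^{36 − 1} = 1180591620717411303424.
Check values of n near the boundary:
  n = 912: C(912, 9) = 1156095740032081475120; 1156095740032081475120 < 1180591620717411303424? YES
  n = 913: C(913, 9) = 1167605542753639808390; 1167605542753639808390 < 1180591620717411303424? YES
  n = 914: C(914, 9) = 1179217089587653905932; 1179217089587653905932 < 1180591620717411303424? YES
  n = 915: C(915, 9) = 1190931166636537885130; 1190931166636537885130 < 1180591620717411303424? NO
  n = 916: C(916, 9) = 1202748565202942340440; 1202748565202942340440 < 1180591620717411303424? NO
  n = 917: C(917, 9) = 1214670081818390006810; 1214670081818390006810 < 1180591620717411303424? NO
The largest n with C(n, 9) < 1180591620717411303424 is n = 914 (where E[X] = 294804272396913476483/295147905179352825856 ≈ 0.998836). Hence R_4(9) > 914, i.e. R_4(9) ≥ 915.

Largest n = 914; hence R_4(9) > 914.


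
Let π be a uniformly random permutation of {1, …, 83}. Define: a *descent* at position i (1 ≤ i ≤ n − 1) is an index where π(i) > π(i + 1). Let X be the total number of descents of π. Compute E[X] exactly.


Write X = Σ X_I over i = 1, …, 82, with X_I the indicator of one descent.
There are 82 indicators.
For each fixed i, the pair (π(i), π(i+1)) is a uniformly random ordered pair of distinct values from {1, …, 83}; by symmetry P[π(i) > π(i+1)] = 1/2.
By linearity: E[X] = 82 · (1/2) = (83 − 1) · (1/2) = 41 ≈ 41.000000.

E[X] = 41 = 41.000000.


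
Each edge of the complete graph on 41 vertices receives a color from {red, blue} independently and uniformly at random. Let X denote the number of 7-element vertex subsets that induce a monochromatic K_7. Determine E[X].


Let X = Σ_S X_S over the C(41, 7) = 22481940 subsets S of size 7, where X_S = 1 if the K_7 on S is monochromatic.
For a fixed S, the K_7 on S has C(7, 2) = 21 edges. P[all 21 edges red] = (1/2)^21, and likewise for blue, so P[monochromatic] = 2·(1/2)^21 = 2^{1 − 21} = 1/1048576.
Summing: E[X] = C(41, 7) · 2^{1 − 21} = 22481940 · 1/1048576 = 5620485/262144.
Numerically: E[X] ≈ 21.4404.

E[X] = C(41,7)·2^(1−C(7,2)) = 5620485/262144 ≈ 21.4404.


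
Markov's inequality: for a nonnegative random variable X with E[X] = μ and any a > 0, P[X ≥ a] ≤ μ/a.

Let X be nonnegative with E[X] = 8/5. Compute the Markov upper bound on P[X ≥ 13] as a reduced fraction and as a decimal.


μ = E[X] = 8/5, a = 13.
Markov: P[X ≥ 13] ≤ μ/a = (8/5)/13 = 8/65.
Numerically: ≈ 0.1231.
(Since a = 13 > μ = 1.6000, the bound 8/65 is < 1 and informative.)

P[X ≥ 13] ≤ 8/65 ≈ 0.1231.


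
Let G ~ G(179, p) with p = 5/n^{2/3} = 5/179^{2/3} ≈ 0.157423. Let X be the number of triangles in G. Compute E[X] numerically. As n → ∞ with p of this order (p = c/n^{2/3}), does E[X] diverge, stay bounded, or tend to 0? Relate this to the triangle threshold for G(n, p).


Number of potential triangles: C(179, 3) = 939929.
Each occurs with probability p³ ≈ (0.157423)³ ≈ 3.90125152e-03.
By linearity: E[X] = C(179, 3)·p³ ≈ 939929 · 3.90125152e-03 ≈ 3666.899441.
Since α = 2/3 < 1, p = c/n^{2/3} ≫ 1/n is above the triangle threshold p ~ 1/n. Asymptotically E[X] ~ (c³/6)·n^{3(1−α)} = (5³/6)·n^{1} → ∞; triangles are abundant w.h.p.

E[X] ≈ 3666.899441; in regime p = Θ(1/n^{2/3}) E[X] diverges (above the triangle threshold p ~ 1/n).


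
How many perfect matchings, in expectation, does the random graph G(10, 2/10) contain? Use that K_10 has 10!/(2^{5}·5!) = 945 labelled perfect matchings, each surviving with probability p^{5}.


K_10 has 10!/(2^{5}·5!) = 945 labelled perfect matchings.
For each such perfect matching H, let X_H = 1 if all 5 edges of H are present in G. Then P[X_H = 1] = p^{5} = (1/5)^{5} = 1/3125.
By linearity: E[X] = Σ_H E[X_H] = 945 · p^{5} = 945 · 1/3125 = 189/625.
Numerically: E[X] ≈ 0.3024.

E[X] = 945 · (1/5)^{5} = 189/625 ≈ 0.3024.


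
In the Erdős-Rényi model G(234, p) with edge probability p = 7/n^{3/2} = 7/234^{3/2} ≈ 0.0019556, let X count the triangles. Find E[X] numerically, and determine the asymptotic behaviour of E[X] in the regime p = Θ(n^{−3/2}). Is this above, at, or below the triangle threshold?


Number of potential triangles: C(234, 3) = 2108184.
Each occurs with probability p³ ≈ (0.0019556)³ ≈ 7.4786423e-09.
By linearity: E[X] = C(234, 3)·p³ ≈ 2108184 · 7.4786423e-09 ≈ 0.01577.
Since α = 3/2 > 1, p = c/n^{3/2} = o(1/n) is below the triangle threshold p ~ 1/n. Asymptotically E[X] ~ (c³/6)·n^{3(1−α)} = (7³/6)·n^{-1.5} → 0, so by Markov's inequality G has no triangles w.h.p.

E[X] ≈ 0.01577; in regime p = Θ(1/n^{3/2}) E[X] tends to 0 (below the triangle threshold p ~ 1/n).


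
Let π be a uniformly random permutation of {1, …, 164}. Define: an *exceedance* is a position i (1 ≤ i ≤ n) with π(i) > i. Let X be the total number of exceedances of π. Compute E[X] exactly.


Write X = Σ_{i=1}^{164} X_i, where X_i = 1_{π(i) > i}.
For each fixed i, π(i) is uniform over {1, …, 164} (marginal of a uniform permutation), so P[π(i) > i] = (n − i)/n. Summing: Σ_{i=1}^{164} (n − i)/n = (0 + 1 + … + 163)/164 = 164(164 − 1)/(2·164) = (164 − 1)/2.
Hence E[X] = Σ_{i=1}^{164} (164 − i)/164 = 163/2 ≈ 81.500.

E[X] = 163/2 = 81.500.


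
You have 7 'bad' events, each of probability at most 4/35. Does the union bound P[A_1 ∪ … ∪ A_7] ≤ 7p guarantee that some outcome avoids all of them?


Union bound: P[∪_{i=1}^{7} A_i] ≤ Σ_i P[A_i] ≤ 7·p = 7·(4/35) = 4/5.
Numerically: 4/5 ≈ 0.800.
Is 4/5 < 1? YES.
Since P[∪ A_i] ≤ 4/5 < 1, the complement has P[∩ A_i^c] ≥ 1 − 4/5 = 1/5 > 0, so some outcome avoids every A_i.

7·p = 4/5 ≈ 0.800; existence CERTIFIED by the union bound.


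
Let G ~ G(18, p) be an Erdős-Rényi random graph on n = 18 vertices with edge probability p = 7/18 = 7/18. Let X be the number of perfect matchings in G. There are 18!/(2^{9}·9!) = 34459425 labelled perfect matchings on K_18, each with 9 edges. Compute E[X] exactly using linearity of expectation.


K_18 has 18!/(2^{9}·9!) = 34459425 labelled perfect matchings.
For each such perfect matching H, let X_H = 1 if all 9 edges of H are present in G. Then P[X_H = 1] = p^{9} = (7/18)^{9} = 40353607/198359290368.
Summing the indicators: E[X] = Σ_H E[X_H] = 34459425 · p^{9} = 34459425 · 40353607/198359290368 = 17167433257975/2448880128.
Numerically: E[X] ≈ 7010.

E[X] = 34459425 · (7/18)^{9} = 17167433257975/2448880128 ≈ 7010.


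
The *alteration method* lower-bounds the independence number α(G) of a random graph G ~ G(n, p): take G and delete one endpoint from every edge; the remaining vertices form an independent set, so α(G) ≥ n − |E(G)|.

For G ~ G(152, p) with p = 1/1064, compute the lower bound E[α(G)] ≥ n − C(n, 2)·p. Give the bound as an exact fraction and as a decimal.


E[|E(G)|] = C(152, 2)·p = 11476 · (1/1064) = 151/14.
E[α(G)] ≥ n − E[|E(G)|] = 152 − 151/14 = 1977/14.
Numerically: ≈ 141.21429.
(This is only a lower bound; the true E[α(G)] may be larger.)

E[α(G)] ≥ 1977/14 ≈ 141.21429.


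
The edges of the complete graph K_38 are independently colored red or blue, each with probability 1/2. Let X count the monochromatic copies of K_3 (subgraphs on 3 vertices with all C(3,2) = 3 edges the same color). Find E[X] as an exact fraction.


Let X = Σ_S X_S over the C(38, 3) = 8436 subsets S of size 3, where X_S = 1 if the K_3 on S is monochromatic.
For a fixed S, the K_3 on S has C(3, 2) = 3 edges. P[all 3 edges red] = (1/2)^3, and likewise for blue, so P[monochromatic] = 2·(1/2)^3 = 2^{1 − 3} = 1/4.
By linearity: E[X] = C(38, 3) · 2^{1 − 3} = 8436 · 1/4 = 2109.
Numerically: E[X] ≈ 2109.000.

E[X] = C(38,3)·2^(1−C(3,2)) = 2109 ≈ 2109.000.


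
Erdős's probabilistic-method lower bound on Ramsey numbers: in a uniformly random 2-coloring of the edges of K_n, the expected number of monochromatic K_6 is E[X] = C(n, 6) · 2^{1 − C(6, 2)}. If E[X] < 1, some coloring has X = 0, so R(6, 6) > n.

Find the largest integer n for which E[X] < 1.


We need C(n, 6) · 2^{1 − 15} < 1, i.e. C(n, 6) < 2^{15 − 1} = 16384.
Check values of n near the boundary:
  n = 13: C(13, 6) = 1716; 1716 < 16384? YES
  n = 14: C(14, 6) = 3003; 3003 < 16384? YES
  n = 15: C(15, 6) = 5005; 5005 < 16384? YES
  n = 16: C(16, 6) = 8008; 8008 < 16384? YES
  n = 17: C(17, 6) = 12376; 12376 < 16384? YES
  n = 18: C(18, 6) = 18564; 18564 < 16384? NO
  n = 19: C(19, 6) = 27132; 27132 < 16384? NO
The largest n with C(n, 6) < 16384 is n = 17 (where E[X] = 1547/2048 ≈ 0.755). Hence R(6, 6) > 17, i.e. R(6, 6) ≥ 18.

Largest n = 17; hence R(6, 6) > 17.


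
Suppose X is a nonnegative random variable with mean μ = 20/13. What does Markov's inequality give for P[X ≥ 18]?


μ = E[X] = 20/13, a = 18.
Markov: P[X ≥ 18] ≤ μ/a = (20/13)/18 = 10/117.
Numerically: ≈ 0.08547.
(Since a = 18 > μ = 1.53846, the bound 10/117 is < 1 and informative.)

P[X ≥ 18] ≤ 10/117 ≈ 0.08547.


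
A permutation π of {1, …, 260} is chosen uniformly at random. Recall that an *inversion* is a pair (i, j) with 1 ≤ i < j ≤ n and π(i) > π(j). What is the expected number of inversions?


Write X = Σ X_I over the C(260, 2) = 33670 pairs i < j, with X_I the indicator of one inversion.
There are 33670 indicators.
For each fixed pair i < j, the values π(i) and π(j) are two distinct elements of {1, …, 260} in uniformly random order; by symmetry P[π(i) > π(j)] = 1/2.
By linearity: E[X] = 33670 · (1/2) = C(260, 2) · (1/2) = 33670/2 = 16835 ≈ 16835.000.

E[X] = 16835 = 16835.000.


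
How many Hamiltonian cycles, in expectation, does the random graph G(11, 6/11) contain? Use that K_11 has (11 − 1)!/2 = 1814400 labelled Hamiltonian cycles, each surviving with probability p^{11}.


K_11 has (11 − 1)!/2 = 1814400 labelled Hamiltonian cycles.
For each such Hamiltonian cycle H, let X_H = 1 if all 11 edges of H are present in G. Then P[X_H = 1] = p^{11} = (6/11)^{11} = 362797056/285311670611.
By linearity of expectation: E[X] = Σ_H E[X_H] = 1814400 · p^{11} = 1814400 · 362797056/285311670611 = 658258978406400/285311670611.
Numerically: E[X] ≈ 2307.

E[X] = 1814400 · (6/11)^{11} = 658258978406400/285311670611 ≈ 2307.


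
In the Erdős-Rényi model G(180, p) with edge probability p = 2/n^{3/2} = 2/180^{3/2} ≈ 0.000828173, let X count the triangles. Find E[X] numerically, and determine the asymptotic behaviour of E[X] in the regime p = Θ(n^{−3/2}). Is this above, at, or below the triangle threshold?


Number of potential triangles: C(180, 3) = 955860.
Each occurs with probability p³ ≈ (0.000828173)³ ≈ 5.68020113e-10.
By linearity: E[X] = C(180, 3)·p³ ≈ 955860 · 5.68020113e-10 ≈ 0.000543.
Since α = 3/2 > 1, p = c/n^{3/2} = o(1/n) is below the triangle threshold p ~ 1/n. Asymptotically E[X] ~ (c³/6)·n^{3(1−α)} = (2³/6)·n^{-1.5} → 0, so by Markov's inequality G has no triangles w.h.p.

E[X] ≈ 0.000543; in regime p = Θ(1/n^{3/2}) E[X] tends to 0 (below the triangle threshold p ~ 1/n).


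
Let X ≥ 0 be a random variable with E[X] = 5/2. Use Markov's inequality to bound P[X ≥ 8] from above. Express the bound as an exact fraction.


μ = E[X] = 5/2, a = 8.
Markov: P[X ≥ 8] ≤ μ/a = (5/2)/8 = 5/16.
Numerically: ≈ 0.312.
(Since a = 8 > μ = 2.500, the bound 5/16 is < 1 and informative.)

P[X ≥ 8] ≤ 5/16 ≈ 0.312.


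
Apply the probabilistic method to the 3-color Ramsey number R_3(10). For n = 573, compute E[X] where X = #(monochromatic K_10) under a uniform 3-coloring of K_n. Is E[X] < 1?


E[X] = C(573, 10) · 3^{1 − 45} = 971597135635805762226 · 3^{−44} = 971597135635805762226/984770902183611232881.
As a reduced fraction: E[X] = 35985079097622435638/36472996377170786403 ≈ 0.9866.
Is E[X] < 1? YES.
Since E[X] < 1, there exists a 3-coloring of K_{573} with no monochromatic K_10; hence R_3(10) > 573.

E[X] = 35985079097622435638/36472996377170786403 ≈ 0.9866; E[X] < 1, so R_3(10) > 573.


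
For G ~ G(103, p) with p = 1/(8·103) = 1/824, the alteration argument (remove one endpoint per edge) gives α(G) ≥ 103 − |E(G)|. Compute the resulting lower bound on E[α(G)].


E[|E(G)|] = C(103, 2)·p = 5253 · (1/824) = 51/8.
E[α(G)] ≥ n − E[|E(G)|] = 103 − 51/8 = 773/8.
Numerically: ≈ 96.625000.
(This is only a lower bound; the true E[α(G)] may be larger.)

E[α(G)] ≥ 773/8 ≈ 96.625000.


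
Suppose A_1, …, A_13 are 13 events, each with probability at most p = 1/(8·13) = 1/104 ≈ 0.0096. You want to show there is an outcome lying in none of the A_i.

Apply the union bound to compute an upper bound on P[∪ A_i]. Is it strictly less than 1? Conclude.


Union bound: P[∪_{i=1}^{13} A_i] ≤ Σ_i P[A_i] ≤ 13·p = 13·(1/104) = 1/8.
Numerically: 1/8 ≈ 0.1250.
Is 1/8 < 1? YES.
Since P[∪ A_i] ≤ 1/8 < 1, the complement has P[∩ A_i^c] ≥ 1 − 1/8 = 7/8 > 0, so some outcome avoids every A_i.

13·p = 1/8 ≈ 0.1250; existence CERTIFIED by the union bound.


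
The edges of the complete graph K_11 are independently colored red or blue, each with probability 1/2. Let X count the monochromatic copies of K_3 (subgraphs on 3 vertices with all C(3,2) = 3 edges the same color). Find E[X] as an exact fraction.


Let X = Σ_S X_S over the C(11, 3) = 165 subsets S of size 3, where X_S = 1 if the K_3 on S is monochromatic.
For a fixed S, the K_3 on S has C(3, 2) = 3 edges. P[all 3 edges red] = (1/2)^3, and likewise for blue, so P[monochromatic] = 2·(1/2)^3 = 2^{1 − 3} = 1/4.
Summing: E[X] = C(11, 3) · 2^{1 − 3} = 165 · 1/4 = 165/4.
Numerically: E[X] ≈ 41.25000.

E[X] = C(11,3)·2^(1−C(3,2)) = 165/4 ≈ 41.25000.


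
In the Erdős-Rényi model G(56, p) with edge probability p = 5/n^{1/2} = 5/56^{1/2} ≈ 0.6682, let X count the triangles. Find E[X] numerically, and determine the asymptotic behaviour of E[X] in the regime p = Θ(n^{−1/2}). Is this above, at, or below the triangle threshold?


Number of potential triangles: C(56, 3) = 27720.
Each occurs with probability p³ ≈ (0.6682)³ ≈ 2.982826e-01.
By linearity: E[X] = C(56, 3)·p³ ≈ 27720 · 2.982826e-01 ≈ 8268.3947.
Since α = 1/2 < 1, p = c/n^{1/2} ≫ 1/n is above the triangle threshold p ~ 1/n. Asymptotically E[X] ~ (c³/6)·n^{3(1−α)} = (5³/6)·n^{1.5} → ∞; triangles are abundant w.h.p.

E[X] ≈ 8268.3947; in regime p = Θ(1/n^{1/2}) E[X] diverges (above the triangle threshold p ~ 1/n).


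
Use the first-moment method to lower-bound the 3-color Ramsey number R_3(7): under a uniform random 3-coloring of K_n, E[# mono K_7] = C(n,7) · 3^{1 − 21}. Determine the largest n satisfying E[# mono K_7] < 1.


We need C(n, 7) · 3^{1 − 21} < 1, i.e. C(n, 7) < 3^{21 − 1} = 3486784401.
Check values of n near the boundary:
  n = 75: C(75, 7) = 1984829850; 1984829850 < 3486784401? YES
  n = 76: C(76, 7) = 2186189400; 2186189400 < 3486784401? YES
  n = 77: C(77, 7) = 2404808340; 2404808340 < 3486784401? YES
  n = 78: C(78, 7) = 2641902120; 2641902120 < 3486784401? YES
  n = 79: C(79, 7) = 2898753715; 2898753715 < 3486784401? YES
  n = 80: C(80, 7) = 3176716400; 3176716400 < 3486784401? YES
  n = 81: C(81, 7) = 3477216600; 3477216600 < 3486784401? YES
  n = 82: C(82, 7) = 3801756816; 3801756816 < 3486784401? NO
  n = 83: C(83, 7) = 4151918628; 4151918628 < 3486784401? NO
  n = 84: C(84, 7) = 4529365776; 4529365776 < 3486784401? NO
The largest n with C(n, 7) < 3486784401 is n = 81 (where E[X] = 42928600/43046721 ≈ 0.997256). Hence R_3(7) > 81, i.e. R_3(7) ≥ 82.

Largest n = 81; hence R_3(7) > 81.


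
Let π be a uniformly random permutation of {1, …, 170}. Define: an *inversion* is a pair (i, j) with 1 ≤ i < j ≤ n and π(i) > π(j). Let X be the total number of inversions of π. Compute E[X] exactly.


Write X = Σ X_I over the C(170, 2) = 14365 pairs i < j, with X_I the indicator of one inversion.
There are 14365 indicators.
For each fixed pair i < j, the values π(i) and π(j) are two distinct elements of {1, …, 170} in uniformly random order; by symmetry P[π(i) > π(j)] = 1/2.
By linearity: E[X] = 14365 · (1/2) = C(170, 2) · (1/2) = 14365/2 = 14365/2 ≈ 7182.50000.

E[X] = 14365/2 = 7182.50000.


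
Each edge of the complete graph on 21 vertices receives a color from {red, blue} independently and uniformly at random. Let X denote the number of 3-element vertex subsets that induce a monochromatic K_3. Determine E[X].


Let X = Σ_S X_S over the C(21, 3) = 1330 subsets S of size 3, where X_S = 1 if the K_3 on S is monochromatic.
For a fixed S, the K_3 on S has C(3, 2) = 3 edges. P[all 3 edges red] = (1/2)^3, and likewise for blue, so P[monochromatic] = 2·(1/2)^3 = 2^{1 − 3} = 1/4.
By linearity of expectation: E[X] = C(21, 3) · 2^{1 − 3} = 1330 · 1/4 = 665/2.
Numerically: E[X] ≈ 332.50000.

E[X] = C(21,3)·2^(1−C(3,2)) = 665/2 ≈ 332.50000.


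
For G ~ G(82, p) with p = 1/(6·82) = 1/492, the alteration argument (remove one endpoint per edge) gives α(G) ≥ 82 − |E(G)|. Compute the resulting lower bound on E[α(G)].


E[|E(G)|] = C(82, 2)·p = 3321 · (1/492) = 27/4.
E[α(G)] ≥ n − E[|E(G)|] = 82 − 27/4 = 301/4.
Numerically: ≈ 75.25000.
(This is only a lower bound; the true E[α(G)] may be larger.)

E[α(G)] ≥ 301/4 ≈ 75.25000.


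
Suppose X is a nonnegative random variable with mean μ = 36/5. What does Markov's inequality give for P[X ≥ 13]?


μ = E[X] = 36/5, a = 13.
Markov: P[X ≥ 13] ≤ μ/a = (36/5)/13 = 36/65.
Numerically: ≈ 0.5538.
(Since a = 13 > μ = 7.2000, the bound 36/65 is < 1 and informative.)

P[X ≥ 13] ≤ 36/65 ≈ 0.5538.


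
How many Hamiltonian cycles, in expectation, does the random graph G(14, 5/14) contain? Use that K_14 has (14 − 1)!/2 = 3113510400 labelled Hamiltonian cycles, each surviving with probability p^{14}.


K_14 has (14 − 1)!/2 = 3113510400 labelled Hamiltonian cycles.
For each such Hamiltonian cycle H, let X_H = 1 if all 14 edges of H are present in G. Then P[X_H = 1] = p^{14} = (5/14)^{14} = 6103515625/11112006825558016.
By linearity of expectation: E[X] = Σ_H E[X_H] = 3113510400 · p^{14} = 3113510400 · 6103515625/11112006825558016 = 5302276611328125/3100448333024.
Numerically: E[X] ≈ 1.71e+03.

E[X] = 3113510400 · (5/14)^{14} = 5302276611328125/3100448333024 ≈ 1.71e+03.


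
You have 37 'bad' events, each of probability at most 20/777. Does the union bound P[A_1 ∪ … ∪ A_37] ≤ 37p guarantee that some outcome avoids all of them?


Union bound: P[∪_{i=1}^{37} A_i] ≤ Σ_i P[A_i] ≤ 37·p = 37·(20/777) = 20/21.
Numerically: 20/21 ≈ 0.9523810.
Is 20/21 < 1? YES.
Since P[∪ A_i] ≤ 20/21 < 1, the complement has P[∩ A_i^c] ≥ 1 − 20/21 = 1/21 > 0, so some outcome avoids every A_i.

37·p = 20/21 ≈ 0.9523810; existence CERTIFIED by the union bound.


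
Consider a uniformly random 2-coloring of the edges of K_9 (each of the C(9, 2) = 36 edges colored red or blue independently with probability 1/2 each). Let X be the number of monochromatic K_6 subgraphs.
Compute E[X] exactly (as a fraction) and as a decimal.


Let X = Σ_S X_S over the C(9, 6) = 84 subsets S of size 6, where X_S = 1 if the K_6 on S is monochromatic.
For a fixed S, the K_6 on S has C(6, 2) = 15 edges. P[all 15 edges red] = (1/2)^15, and likewise for blue, so P[monochromatic] = 2·(1/2)^15 = 2^{1 − 15} = 1/16384.
Summing: E[X] = C(9, 6) · 2^{1 − 15} = 84 · 1/16384 = 21/4096.
Numerically: E[X] ≈ 0.0051.

E[X] = C(9,6)·2^(1−C(6,2)) = 21/4096 ≈ 0.0051.


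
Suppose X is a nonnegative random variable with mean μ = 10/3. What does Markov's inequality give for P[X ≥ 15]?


μ = E[X] = 10/3, a = 15.
Markov: P[X ≥ 15] ≤ μ/a = (10/3)/15 = 2/9.
Numerically: ≈ 0.222222.
(Since a = 15 > μ = 3.333333, the bound 2/9 is < 1 and informative.)

P[X ≥ 15] ≤ 2/9 ≈ 0.222222.


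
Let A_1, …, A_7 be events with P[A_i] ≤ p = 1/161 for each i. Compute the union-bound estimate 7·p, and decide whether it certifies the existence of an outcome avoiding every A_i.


Union bound: P[∪_{i=1}^{7} A_i] ≤ Σ_i P[A_i] ≤ 7·p = 7·(1/161) = 1/23.
Numerically: 1/23 ≈ 0.043.
Is 1/23 < 1? YES.
Since P[∪ A_i] ≤ 1/23 < 1, the complement has P[∩ A_i^c] ≥ 1 − 1/23 = 22/23 > 0, so some outcome avoids every A_i.

7·p = 1/23 ≈ 0.043; existence CERTIFIED by the union bound.


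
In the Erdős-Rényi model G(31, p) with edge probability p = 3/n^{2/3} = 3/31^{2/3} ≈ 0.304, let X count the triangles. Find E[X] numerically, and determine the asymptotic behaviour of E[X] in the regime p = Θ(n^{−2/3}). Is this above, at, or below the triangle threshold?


Number of potential triangles: C(31, 3) = 4495.
Each occurs with probability p³ ≈ (0.304)³ ≈ 2.80957e-02.
By linearity: E[X] = C(31, 3)·p³ ≈ 4495 · 2.80957e-02 ≈ 126.290.
Since α = 2/3 < 1, p = c/n^{2/3} ≫ 1/n is above the triangle threshold p ~ 1/n. Asymptotically E[X] ~ (c³/6)·n^{3(1−α)} = (3³/6)·n^{1} → ∞; triangles are abundant w.h.p.

E[X] ≈ 126.290; in regime p = Θ(1/n^{2/3}) E[X] diverges (above the triangle threshold p ~ 1/n).


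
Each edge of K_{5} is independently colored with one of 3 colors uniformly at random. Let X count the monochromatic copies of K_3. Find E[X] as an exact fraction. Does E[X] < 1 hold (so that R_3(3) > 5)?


E[X] = C(5, 3) · 3^{1 − 3} = 10 · 3^{−2} = 10/9.
As a reduced fraction: E[X] = 10/9 ≈ 1.11111.
Is E[X] < 1? NO.
Since E[X] ≥ 1, the first-moment bound is inconclusive at n = 5; it does NOT by itself certify R_3(3) > 5.

E[X] = 10/9 ≈ 1.11111; E[X] ≥ 1; first-moment method inconclusive here.


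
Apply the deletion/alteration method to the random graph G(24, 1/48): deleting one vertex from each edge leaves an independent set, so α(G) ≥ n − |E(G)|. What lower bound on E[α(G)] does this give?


E[|E(G)|] = C(24, 2)·p = 276 · (1/48) = 23/4.
E[α(G)] ≥ n − E[|E(G)|] = 24 − 23/4 = 73/4.
Numerically: ≈ 18.25000.
(This is only a lower bound; the true E[α(G)] may be larger.)

E[α(G)] ≥ 73/4 ≈ 18.25000.


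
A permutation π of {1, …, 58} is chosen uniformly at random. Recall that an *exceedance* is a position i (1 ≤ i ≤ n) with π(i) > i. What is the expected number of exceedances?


Write X = Σ_{i=1}^{58} X_i, where X_i = 1_{π(i) > i}.
For each fixed i, π(i) is uniform over {1, …, 58} (marginal of a uniform permutation), so P[π(i) > i] = (n − i)/n. Summing: Σ_{i=1}^{58} (n − i)/n = (0 + 1 + … + 57)/58 = 58(58 − 1)/(2·58) = (58 − 1)/2.
Hence E[X] = Σ_{i=1}^{58} (58 − i)/58 = 57/2 ≈ 28.500.

E[X] = 57/2 = 28.500.


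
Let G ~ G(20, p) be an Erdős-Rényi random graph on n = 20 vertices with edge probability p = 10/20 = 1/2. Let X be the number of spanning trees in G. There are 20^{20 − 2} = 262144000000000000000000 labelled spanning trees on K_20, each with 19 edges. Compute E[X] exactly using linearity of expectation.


K_20 has 20^{20 − 2} = 262144000000000000000000 labelled spanning trees.
For each such spanning tree H, let X_H = 1 if all 19 edges of H are present in G. Then P[X_H = 1] = p^{19} = (1/2)^{19} = 1/524288.
By linearity: E[X] = Σ_H E[X_H] = 262144000000000000000000 · p^{19} = 262144000000000000000000 · 1/524288 = 500000000000000000.
Numerically: E[X] ≈ 5e+17.

E[X] = 262144000000000000000000 · (1/2)^{19} = 500000000000000000 ≈ 5e+17.


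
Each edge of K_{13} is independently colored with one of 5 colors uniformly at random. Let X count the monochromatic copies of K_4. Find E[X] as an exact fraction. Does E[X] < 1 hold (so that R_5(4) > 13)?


E[X] = C(13, 4) · 5^{1 − 6} = 715 · 5^{−5} = 715/3125.
As a reduced fraction: E[X] = 143/625 ≈ 0.2288.
Is E[X] < 1? YES.
Since E[X] < 1, there exists a 5-coloring of K_{13} with no monochromatic K_4; hence R_5(4) > 13.

E[X] = 143/625 ≈ 0.2288; E[X] < 1, so R_5(4) > 13.


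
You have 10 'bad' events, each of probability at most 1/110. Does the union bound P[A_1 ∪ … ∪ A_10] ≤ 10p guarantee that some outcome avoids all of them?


Union bound: P[∪_{i=1}^{10} A_i] ≤ Σ_i P[A_i] ≤ 10·p = 10·(1/110) = 1/11.
Numerically: 1/11 ≈ 0.091.
Is 1/11 < 1? YES.
Since P[∪ A_i] ≤ 1/11 < 1, the complement has P[∩ A_i^c] ≥ 1 − 1/11 = 10/11 > 0, so some outcome avoids every A_i.

10·p = 1/11 ≈ 0.091; existence CERTIFIED by the union bound.


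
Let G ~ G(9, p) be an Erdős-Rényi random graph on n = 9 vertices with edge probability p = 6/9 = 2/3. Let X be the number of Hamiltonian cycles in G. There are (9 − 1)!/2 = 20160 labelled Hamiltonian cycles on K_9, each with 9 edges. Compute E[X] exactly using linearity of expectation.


K_9 has (9 − 1)!/2 = 20160 labelled Hamiltonian cycles.
For each such Hamiltonian cycle H, let X_H = 1 if all 9 edges of H are present in G. Then P[X_H = 1] = p^{9} = (2/3)^{9} = 512/19683.
By linearity of expectation: E[X] = Σ_H E[X_H] = 20160 · p^{9} = 20160 · 512/19683 = 1146880/2187.
Numerically: E[X] ≈ 524.408.

E[X] = 20160 · (2/3)^{9} = 1146880/2187 ≈ 524.408.


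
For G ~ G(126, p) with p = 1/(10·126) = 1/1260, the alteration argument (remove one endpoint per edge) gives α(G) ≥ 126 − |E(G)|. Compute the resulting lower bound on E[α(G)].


E[|E(G)|] = C(126, 2)·p = 7875 · (1/1260) = 25/4.
E[α(G)] ≥ n − E[|E(G)|] = 126 − 25/4 = 479/4.
Numerically: ≈ 119.750000.
(This is only a lower bound; the true E[α(G)] may be larger.)

E[α(G)] ≥ 479/4 ≈ 119.750000.


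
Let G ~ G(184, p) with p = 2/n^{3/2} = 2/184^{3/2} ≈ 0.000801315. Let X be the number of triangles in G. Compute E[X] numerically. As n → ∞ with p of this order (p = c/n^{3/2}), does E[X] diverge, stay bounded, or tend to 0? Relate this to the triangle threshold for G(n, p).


Number of potential triangles: C(184, 3) = 1021384.
Each occurs with probability p³ ≈ (0.000801315)³ ≈ 5.14528912e-10.
By linearity: E[X] = C(184, 3)·p³ ≈ 1021384 · 5.14528912e-10 ≈ 0.000526.
Since α = 3/2 > 1, p = c/n^{3/2} = o(1/n) is below the triangle threshold p ~ 1/n. Asymptotically E[X] ~ (c³/6)·n^{3(1−α)} = (2³/6)·n^{-1.5} → 0, so by Markov's inequality G has no triangles w.h.p.

E[X] ≈ 0.000526; in regime p = Θ(1/n^{3/2}) E[X] tends to 0 (below the triangle threshold p ~ 1/n).


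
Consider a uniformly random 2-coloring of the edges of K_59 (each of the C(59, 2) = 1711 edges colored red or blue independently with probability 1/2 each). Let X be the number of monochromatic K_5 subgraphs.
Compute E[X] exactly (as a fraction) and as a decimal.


Let X = Σ_S X_S over the C(59, 5) = 5006386 subsets S of size 5, where X_S = 1 if the K_5 on S is monochromatic.
For a fixed S, the K_5 on S has C(5, 2) = 10 edges. P[all 10 edges red] = (1/2)^10, and likewise for blue, so P[monochromatic] = 2·(1/2)^10 = 2^{1 − 10} = 1/512.
By linearity: E[X] = C(59, 5) · 2^{1 − 10} = 5006386 · 1/512 = 2503193/256.
Numerically: E[X] ≈ 9778.097656.

E[X] = C(59,5)·2^(1−C(5,2)) = 2503193/256 ≈ 9778.097656.


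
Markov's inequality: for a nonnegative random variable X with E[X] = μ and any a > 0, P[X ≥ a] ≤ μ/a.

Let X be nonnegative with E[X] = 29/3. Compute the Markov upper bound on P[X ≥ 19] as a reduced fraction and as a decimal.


μ = E[X] = 29/3, a = 19.
Markov: P[X ≥ 19] ≤ μ/a = (29/3)/19 = 29/57.
Numerically: ≈ 0.5088.
(Since a = 19 > μ = 9.6667, the bound 29/57 is < 1 and informative.)

P[X ≥ 19] ≤ 29/57 ≈ 0.5088.


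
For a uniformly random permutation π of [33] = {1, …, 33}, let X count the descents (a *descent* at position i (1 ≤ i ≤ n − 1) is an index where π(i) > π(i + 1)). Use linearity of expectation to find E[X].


Write X = Σ X_I over i = 1, …, 32, with X_I the indicator of one descent.
There are 32 indicators.
For each fixed i, the pair (π(i), π(i+1)) is a uniformly random ordered pair of distinct values from {1, …, 33}; by symmetry P[π(i) > π(i+1)] = 1/2.
By linearity: E[X] = 32 · (1/2) = (33 − 1) · (1/2) = 16 ≈ 16.0000.

E[X] = 16 = 16.0000.


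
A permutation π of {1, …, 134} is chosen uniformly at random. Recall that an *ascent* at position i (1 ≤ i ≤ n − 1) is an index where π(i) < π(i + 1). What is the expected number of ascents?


Write X = Σ X_I over i = 1, …, 133, with X_I the indicator of one ascent.
There are 133 indicators.
For each fixed i, the pair (π(i), π(i+1)) is a uniformly random ordered pair of distinct values from {1, …, 134}; by symmetry P[π(i) < π(i+1)] = 1/2.
By linearity: E[X] = 133 · (1/2) = (134 − 1) · (1/2) = 133/2 ≈ 66.5000.

E[X] = 133/2 = 66.5000.


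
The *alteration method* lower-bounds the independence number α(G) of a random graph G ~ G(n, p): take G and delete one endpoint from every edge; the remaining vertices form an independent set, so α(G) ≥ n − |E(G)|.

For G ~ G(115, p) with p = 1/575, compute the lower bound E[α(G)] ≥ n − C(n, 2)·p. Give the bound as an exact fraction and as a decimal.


E[|E(G)|] = C(115, 2)·p = 6555 · (1/575) = 57/5.
E[α(G)] ≥ n − E[|E(G)|] = 115 − 57/5 = 518/5.
Numerically: ≈ 103.600.
(This is only a lower bound; the true E[α(G)] may be larger.)

E[α(G)] ≥ 518/5 ≈ 103.600.


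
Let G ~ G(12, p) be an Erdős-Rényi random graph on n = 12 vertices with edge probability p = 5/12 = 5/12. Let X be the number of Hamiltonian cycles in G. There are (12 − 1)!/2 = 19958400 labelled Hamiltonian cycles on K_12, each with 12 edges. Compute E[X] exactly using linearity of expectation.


K_12 has (12 − 1)!/2 = 19958400 labelled Hamiltonian cycles.
For each such Hamiltonian cycle H, let X_H = 1 if all 12 edges of H are present in G. Then P[X_H = 1] = p^{12} = (5/12)^{12} = 244140625/8916100448256.
Summing the indicators: E[X] = Σ_H E[X_H] = 19958400 · p^{12} = 19958400 · 244140625/8916100448256 = 469970703125/859963392.
Numerically: E[X] ≈ 546.5.

E[X] = 19958400 · (5/12)^{12} = 469970703125/859963392 ≈ 546.5.


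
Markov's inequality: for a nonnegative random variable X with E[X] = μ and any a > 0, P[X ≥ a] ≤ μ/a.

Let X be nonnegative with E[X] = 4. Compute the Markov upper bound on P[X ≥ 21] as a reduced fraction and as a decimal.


μ = E[X] = 4, a = 21.
Markov: P[X ≥ 21] ≤ μ/a = (4)/21 = 4/21.
Numerically: ≈ 0.190.
(Since a = 21 > μ = 4.000, the bound 4/21 is < 1 and informative.)

P[X ≥ 21] ≤ 4/21 ≈ 0.190.


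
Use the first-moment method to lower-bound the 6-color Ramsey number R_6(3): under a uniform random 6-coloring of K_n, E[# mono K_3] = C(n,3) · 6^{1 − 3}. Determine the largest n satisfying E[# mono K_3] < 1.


We need C(n, 3) · 6^{1 − 3} < 1, i.e. C(n, 3) < 6^{3 − 1} = 36.
Check values of n near the boundary:
  n = 3: C(3, 3) = 1; 1 < 36? YES
  n = 4: C(4, 3) = 4; 4 < 36? YES
  n = 5: C(5, 3) = 10; 10 < 36? YES
  n = 6: C(6, 3) = 20; 20 < 36? YES
  n = 7: C(7, 3) = 35; 35 < 36? YES
  n = 8: C(8, 3) = 56; 56 < 36? NO
  n = 9: C(9, 3) = 84; 84 < 36? NO
  n = 10: C(10, 3) = 120; 120 < 36? NO
The largest n with C(n, 3) < 36 is n = 7 (where E[X] = 35/36 ≈ 0.972222). Hence R_6(3) > 7, i.e. R_6(3) ≥ 8.

Largest n = 7; hence R_6(3) > 7.


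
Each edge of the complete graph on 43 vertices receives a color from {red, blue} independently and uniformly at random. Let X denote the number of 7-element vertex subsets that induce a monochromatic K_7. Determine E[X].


Let X = Σ_S X_S over the C(43, 7) = 32224114 subsets S of size 7, where X_S = 1 if the K_7 on S is monochromatic.
For a fixed S, the K_7 on S has C(7, 2) = 21 edges. P[all 21 edges red] = (1/2)^21, and likewise for blue, so P[monochromatic] = 2·(1/2)^21 = 2^{1 − 21} = 1/1048576.
Summing: E[X] = C(43, 7) · 2^{1 − 21} = 32224114 · 1/1048576 = 16112057/524288.
Numerically: E[X] ≈ 30.731310.

E[X] = C(43,7)·2^(1−C(7,2)) = 16112057/524288 ≈ 30.731310.


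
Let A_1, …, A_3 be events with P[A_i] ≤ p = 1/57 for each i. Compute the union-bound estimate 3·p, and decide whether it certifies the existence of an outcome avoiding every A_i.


Union bound: P[∪_{i=1}^{3} A_i] ≤ Σ_i P[A_i] ≤ 3·p = 3·(1/57) = 1/19.
Numerically: 1/19 ≈ 0.053.
Is 1/19 < 1? YES.
Since P[∪ A_i] ≤ 1/19 < 1, the complement has P[∩ A_i^c] ≥ 1 − 1/19 = 18/19 > 0, so some outcome avoids every A_i.

3·p = 1/19 ≈ 0.053; existence CERTIFIED by the union bound.
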